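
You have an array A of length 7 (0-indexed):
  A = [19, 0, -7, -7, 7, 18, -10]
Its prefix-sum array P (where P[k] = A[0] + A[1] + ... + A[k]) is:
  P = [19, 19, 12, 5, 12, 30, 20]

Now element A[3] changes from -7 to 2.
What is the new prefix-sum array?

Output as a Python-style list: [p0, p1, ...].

Answer: [19, 19, 12, 14, 21, 39, 29]

Derivation:
Change: A[3] -7 -> 2, delta = 9
P[k] for k < 3: unchanged (A[3] not included)
P[k] for k >= 3: shift by delta = 9
  P[0] = 19 + 0 = 19
  P[1] = 19 + 0 = 19
  P[2] = 12 + 0 = 12
  P[3] = 5 + 9 = 14
  P[4] = 12 + 9 = 21
  P[5] = 30 + 9 = 39
  P[6] = 20 + 9 = 29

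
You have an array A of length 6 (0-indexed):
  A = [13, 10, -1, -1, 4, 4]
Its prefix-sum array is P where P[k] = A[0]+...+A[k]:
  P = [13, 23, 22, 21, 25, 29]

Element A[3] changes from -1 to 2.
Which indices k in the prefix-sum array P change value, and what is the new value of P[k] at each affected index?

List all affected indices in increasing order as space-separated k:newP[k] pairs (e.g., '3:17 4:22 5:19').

P[k] = A[0] + ... + A[k]
P[k] includes A[3] iff k >= 3
Affected indices: 3, 4, ..., 5; delta = 3
  P[3]: 21 + 3 = 24
  P[4]: 25 + 3 = 28
  P[5]: 29 + 3 = 32

Answer: 3:24 4:28 5:32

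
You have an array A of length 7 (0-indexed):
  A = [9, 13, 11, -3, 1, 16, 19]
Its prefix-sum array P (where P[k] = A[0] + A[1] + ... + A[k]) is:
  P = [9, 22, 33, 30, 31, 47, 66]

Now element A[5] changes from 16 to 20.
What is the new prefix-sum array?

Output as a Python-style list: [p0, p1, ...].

Answer: [9, 22, 33, 30, 31, 51, 70]

Derivation:
Change: A[5] 16 -> 20, delta = 4
P[k] for k < 5: unchanged (A[5] not included)
P[k] for k >= 5: shift by delta = 4
  P[0] = 9 + 0 = 9
  P[1] = 22 + 0 = 22
  P[2] = 33 + 0 = 33
  P[3] = 30 + 0 = 30
  P[4] = 31 + 0 = 31
  P[5] = 47 + 4 = 51
  P[6] = 66 + 4 = 70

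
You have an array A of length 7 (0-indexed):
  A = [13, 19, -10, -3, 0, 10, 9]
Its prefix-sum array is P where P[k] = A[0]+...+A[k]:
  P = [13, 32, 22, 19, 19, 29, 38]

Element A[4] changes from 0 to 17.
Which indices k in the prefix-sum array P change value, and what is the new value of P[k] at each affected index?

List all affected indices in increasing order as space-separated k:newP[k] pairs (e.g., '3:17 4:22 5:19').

P[k] = A[0] + ... + A[k]
P[k] includes A[4] iff k >= 4
Affected indices: 4, 5, ..., 6; delta = 17
  P[4]: 19 + 17 = 36
  P[5]: 29 + 17 = 46
  P[6]: 38 + 17 = 55

Answer: 4:36 5:46 6:55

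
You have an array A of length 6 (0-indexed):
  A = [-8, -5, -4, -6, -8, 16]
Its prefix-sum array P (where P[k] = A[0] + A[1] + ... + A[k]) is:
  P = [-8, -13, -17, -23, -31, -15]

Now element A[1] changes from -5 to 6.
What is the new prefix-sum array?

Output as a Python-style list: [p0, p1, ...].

Answer: [-8, -2, -6, -12, -20, -4]

Derivation:
Change: A[1] -5 -> 6, delta = 11
P[k] for k < 1: unchanged (A[1] not included)
P[k] for k >= 1: shift by delta = 11
  P[0] = -8 + 0 = -8
  P[1] = -13 + 11 = -2
  P[2] = -17 + 11 = -6
  P[3] = -23 + 11 = -12
  P[4] = -31 + 11 = -20
  P[5] = -15 + 11 = -4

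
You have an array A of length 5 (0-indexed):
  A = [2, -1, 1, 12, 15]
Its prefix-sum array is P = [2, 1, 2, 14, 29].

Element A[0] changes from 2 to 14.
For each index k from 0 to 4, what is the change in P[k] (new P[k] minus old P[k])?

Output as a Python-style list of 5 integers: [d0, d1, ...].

Answer: [12, 12, 12, 12, 12]

Derivation:
Element change: A[0] 2 -> 14, delta = 12
For k < 0: P[k] unchanged, delta_P[k] = 0
For k >= 0: P[k] shifts by exactly 12
Delta array: [12, 12, 12, 12, 12]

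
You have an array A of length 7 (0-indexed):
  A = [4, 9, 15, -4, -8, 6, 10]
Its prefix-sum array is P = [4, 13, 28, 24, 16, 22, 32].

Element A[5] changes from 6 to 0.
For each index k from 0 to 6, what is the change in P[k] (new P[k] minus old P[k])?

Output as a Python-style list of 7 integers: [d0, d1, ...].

Element change: A[5] 6 -> 0, delta = -6
For k < 5: P[k] unchanged, delta_P[k] = 0
For k >= 5: P[k] shifts by exactly -6
Delta array: [0, 0, 0, 0, 0, -6, -6]

Answer: [0, 0, 0, 0, 0, -6, -6]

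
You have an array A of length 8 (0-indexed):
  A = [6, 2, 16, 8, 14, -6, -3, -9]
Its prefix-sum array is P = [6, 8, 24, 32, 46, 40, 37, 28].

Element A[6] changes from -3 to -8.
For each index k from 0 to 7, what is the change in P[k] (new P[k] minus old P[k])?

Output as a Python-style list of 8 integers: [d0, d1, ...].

Answer: [0, 0, 0, 0, 0, 0, -5, -5]

Derivation:
Element change: A[6] -3 -> -8, delta = -5
For k < 6: P[k] unchanged, delta_P[k] = 0
For k >= 6: P[k] shifts by exactly -5
Delta array: [0, 0, 0, 0, 0, 0, -5, -5]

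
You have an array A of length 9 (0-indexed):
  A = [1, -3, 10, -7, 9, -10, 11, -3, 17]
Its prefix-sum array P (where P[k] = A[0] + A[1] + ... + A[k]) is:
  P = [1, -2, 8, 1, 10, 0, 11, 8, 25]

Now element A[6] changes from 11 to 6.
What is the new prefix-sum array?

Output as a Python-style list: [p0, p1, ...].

Change: A[6] 11 -> 6, delta = -5
P[k] for k < 6: unchanged (A[6] not included)
P[k] for k >= 6: shift by delta = -5
  P[0] = 1 + 0 = 1
  P[1] = -2 + 0 = -2
  P[2] = 8 + 0 = 8
  P[3] = 1 + 0 = 1
  P[4] = 10 + 0 = 10
  P[5] = 0 + 0 = 0
  P[6] = 11 + -5 = 6
  P[7] = 8 + -5 = 3
  P[8] = 25 + -5 = 20

Answer: [1, -2, 8, 1, 10, 0, 6, 3, 20]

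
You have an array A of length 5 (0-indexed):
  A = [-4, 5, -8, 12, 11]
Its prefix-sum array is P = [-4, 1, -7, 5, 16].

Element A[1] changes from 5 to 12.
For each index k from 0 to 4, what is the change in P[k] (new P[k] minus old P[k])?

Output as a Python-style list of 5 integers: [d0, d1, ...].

Answer: [0, 7, 7, 7, 7]

Derivation:
Element change: A[1] 5 -> 12, delta = 7
For k < 1: P[k] unchanged, delta_P[k] = 0
For k >= 1: P[k] shifts by exactly 7
Delta array: [0, 7, 7, 7, 7]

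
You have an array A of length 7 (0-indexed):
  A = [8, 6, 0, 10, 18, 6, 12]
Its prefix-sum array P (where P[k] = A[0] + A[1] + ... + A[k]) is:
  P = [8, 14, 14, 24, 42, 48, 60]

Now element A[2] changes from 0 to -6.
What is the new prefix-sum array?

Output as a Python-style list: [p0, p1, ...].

Answer: [8, 14, 8, 18, 36, 42, 54]

Derivation:
Change: A[2] 0 -> -6, delta = -6
P[k] for k < 2: unchanged (A[2] not included)
P[k] for k >= 2: shift by delta = -6
  P[0] = 8 + 0 = 8
  P[1] = 14 + 0 = 14
  P[2] = 14 + -6 = 8
  P[3] = 24 + -6 = 18
  P[4] = 42 + -6 = 36
  P[5] = 48 + -6 = 42
  P[6] = 60 + -6 = 54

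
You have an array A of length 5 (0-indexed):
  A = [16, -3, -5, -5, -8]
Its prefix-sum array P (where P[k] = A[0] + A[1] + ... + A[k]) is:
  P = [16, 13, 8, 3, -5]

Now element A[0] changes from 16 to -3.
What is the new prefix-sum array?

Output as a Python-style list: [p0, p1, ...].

Change: A[0] 16 -> -3, delta = -19
P[k] for k < 0: unchanged (A[0] not included)
P[k] for k >= 0: shift by delta = -19
  P[0] = 16 + -19 = -3
  P[1] = 13 + -19 = -6
  P[2] = 8 + -19 = -11
  P[3] = 3 + -19 = -16
  P[4] = -5 + -19 = -24

Answer: [-3, -6, -11, -16, -24]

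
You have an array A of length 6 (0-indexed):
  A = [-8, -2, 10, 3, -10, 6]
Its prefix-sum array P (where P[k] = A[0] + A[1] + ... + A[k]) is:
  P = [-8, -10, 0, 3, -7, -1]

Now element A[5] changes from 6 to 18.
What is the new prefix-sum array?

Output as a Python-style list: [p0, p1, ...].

Change: A[5] 6 -> 18, delta = 12
P[k] for k < 5: unchanged (A[5] not included)
P[k] for k >= 5: shift by delta = 12
  P[0] = -8 + 0 = -8
  P[1] = -10 + 0 = -10
  P[2] = 0 + 0 = 0
  P[3] = 3 + 0 = 3
  P[4] = -7 + 0 = -7
  P[5] = -1 + 12 = 11

Answer: [-8, -10, 0, 3, -7, 11]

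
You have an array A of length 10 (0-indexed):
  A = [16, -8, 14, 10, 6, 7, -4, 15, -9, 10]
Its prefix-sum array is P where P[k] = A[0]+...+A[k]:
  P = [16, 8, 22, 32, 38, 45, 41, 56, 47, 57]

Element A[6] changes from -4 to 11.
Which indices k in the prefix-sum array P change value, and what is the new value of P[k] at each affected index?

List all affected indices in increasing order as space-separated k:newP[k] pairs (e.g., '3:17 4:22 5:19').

Answer: 6:56 7:71 8:62 9:72

Derivation:
P[k] = A[0] + ... + A[k]
P[k] includes A[6] iff k >= 6
Affected indices: 6, 7, ..., 9; delta = 15
  P[6]: 41 + 15 = 56
  P[7]: 56 + 15 = 71
  P[8]: 47 + 15 = 62
  P[9]: 57 + 15 = 72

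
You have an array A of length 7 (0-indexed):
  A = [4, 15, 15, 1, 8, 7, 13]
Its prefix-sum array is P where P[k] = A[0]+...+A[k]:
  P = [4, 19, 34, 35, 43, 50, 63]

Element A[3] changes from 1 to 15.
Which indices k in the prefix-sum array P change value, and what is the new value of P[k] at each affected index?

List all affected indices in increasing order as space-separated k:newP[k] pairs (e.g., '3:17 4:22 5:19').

Answer: 3:49 4:57 5:64 6:77

Derivation:
P[k] = A[0] + ... + A[k]
P[k] includes A[3] iff k >= 3
Affected indices: 3, 4, ..., 6; delta = 14
  P[3]: 35 + 14 = 49
  P[4]: 43 + 14 = 57
  P[5]: 50 + 14 = 64
  P[6]: 63 + 14 = 77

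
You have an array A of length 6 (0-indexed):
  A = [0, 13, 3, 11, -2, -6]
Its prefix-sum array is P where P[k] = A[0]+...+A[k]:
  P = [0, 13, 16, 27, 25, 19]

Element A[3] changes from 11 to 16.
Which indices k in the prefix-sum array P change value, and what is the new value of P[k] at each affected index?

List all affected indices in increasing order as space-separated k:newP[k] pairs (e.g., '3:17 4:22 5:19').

Answer: 3:32 4:30 5:24

Derivation:
P[k] = A[0] + ... + A[k]
P[k] includes A[3] iff k >= 3
Affected indices: 3, 4, ..., 5; delta = 5
  P[3]: 27 + 5 = 32
  P[4]: 25 + 5 = 30
  P[5]: 19 + 5 = 24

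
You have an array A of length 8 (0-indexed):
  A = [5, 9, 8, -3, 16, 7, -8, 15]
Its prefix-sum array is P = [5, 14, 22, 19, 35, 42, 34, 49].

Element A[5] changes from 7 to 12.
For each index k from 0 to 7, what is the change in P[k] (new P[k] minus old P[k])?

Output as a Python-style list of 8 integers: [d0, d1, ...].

Answer: [0, 0, 0, 0, 0, 5, 5, 5]

Derivation:
Element change: A[5] 7 -> 12, delta = 5
For k < 5: P[k] unchanged, delta_P[k] = 0
For k >= 5: P[k] shifts by exactly 5
Delta array: [0, 0, 0, 0, 0, 5, 5, 5]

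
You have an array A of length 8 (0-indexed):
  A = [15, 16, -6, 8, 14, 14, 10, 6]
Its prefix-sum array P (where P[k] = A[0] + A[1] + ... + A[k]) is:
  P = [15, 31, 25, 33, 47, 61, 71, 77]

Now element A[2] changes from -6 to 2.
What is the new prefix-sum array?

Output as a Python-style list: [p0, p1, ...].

Answer: [15, 31, 33, 41, 55, 69, 79, 85]

Derivation:
Change: A[2] -6 -> 2, delta = 8
P[k] for k < 2: unchanged (A[2] not included)
P[k] for k >= 2: shift by delta = 8
  P[0] = 15 + 0 = 15
  P[1] = 31 + 0 = 31
  P[2] = 25 + 8 = 33
  P[3] = 33 + 8 = 41
  P[4] = 47 + 8 = 55
  P[5] = 61 + 8 = 69
  P[6] = 71 + 8 = 79
  P[7] = 77 + 8 = 85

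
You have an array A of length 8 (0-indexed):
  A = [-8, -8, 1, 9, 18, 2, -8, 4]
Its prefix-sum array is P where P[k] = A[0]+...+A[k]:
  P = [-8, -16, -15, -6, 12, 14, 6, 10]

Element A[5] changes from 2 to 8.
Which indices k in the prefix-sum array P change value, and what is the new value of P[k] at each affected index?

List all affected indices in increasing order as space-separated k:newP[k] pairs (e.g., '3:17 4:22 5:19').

Answer: 5:20 6:12 7:16

Derivation:
P[k] = A[0] + ... + A[k]
P[k] includes A[5] iff k >= 5
Affected indices: 5, 6, ..., 7; delta = 6
  P[5]: 14 + 6 = 20
  P[6]: 6 + 6 = 12
  P[7]: 10 + 6 = 16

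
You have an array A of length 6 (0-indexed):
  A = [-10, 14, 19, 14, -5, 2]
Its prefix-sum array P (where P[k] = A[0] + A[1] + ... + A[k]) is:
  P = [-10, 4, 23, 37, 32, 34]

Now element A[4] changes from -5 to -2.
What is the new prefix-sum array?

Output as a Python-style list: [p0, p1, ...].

Change: A[4] -5 -> -2, delta = 3
P[k] for k < 4: unchanged (A[4] not included)
P[k] for k >= 4: shift by delta = 3
  P[0] = -10 + 0 = -10
  P[1] = 4 + 0 = 4
  P[2] = 23 + 0 = 23
  P[3] = 37 + 0 = 37
  P[4] = 32 + 3 = 35
  P[5] = 34 + 3 = 37

Answer: [-10, 4, 23, 37, 35, 37]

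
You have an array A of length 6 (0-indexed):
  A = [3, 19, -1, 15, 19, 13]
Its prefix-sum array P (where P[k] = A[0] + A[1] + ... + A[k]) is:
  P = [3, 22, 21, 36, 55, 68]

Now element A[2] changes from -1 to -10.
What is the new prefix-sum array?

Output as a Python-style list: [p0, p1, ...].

Answer: [3, 22, 12, 27, 46, 59]

Derivation:
Change: A[2] -1 -> -10, delta = -9
P[k] for k < 2: unchanged (A[2] not included)
P[k] for k >= 2: shift by delta = -9
  P[0] = 3 + 0 = 3
  P[1] = 22 + 0 = 22
  P[2] = 21 + -9 = 12
  P[3] = 36 + -9 = 27
  P[4] = 55 + -9 = 46
  P[5] = 68 + -9 = 59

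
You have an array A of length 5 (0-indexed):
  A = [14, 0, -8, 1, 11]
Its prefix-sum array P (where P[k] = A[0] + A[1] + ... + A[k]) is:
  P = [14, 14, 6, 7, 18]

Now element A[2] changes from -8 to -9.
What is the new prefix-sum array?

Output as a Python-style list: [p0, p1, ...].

Change: A[2] -8 -> -9, delta = -1
P[k] for k < 2: unchanged (A[2] not included)
P[k] for k >= 2: shift by delta = -1
  P[0] = 14 + 0 = 14
  P[1] = 14 + 0 = 14
  P[2] = 6 + -1 = 5
  P[3] = 7 + -1 = 6
  P[4] = 18 + -1 = 17

Answer: [14, 14, 5, 6, 17]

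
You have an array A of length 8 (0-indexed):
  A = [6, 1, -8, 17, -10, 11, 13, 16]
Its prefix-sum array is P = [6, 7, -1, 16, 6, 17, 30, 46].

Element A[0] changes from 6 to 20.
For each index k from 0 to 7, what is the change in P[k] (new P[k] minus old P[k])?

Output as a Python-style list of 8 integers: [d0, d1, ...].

Element change: A[0] 6 -> 20, delta = 14
For k < 0: P[k] unchanged, delta_P[k] = 0
For k >= 0: P[k] shifts by exactly 14
Delta array: [14, 14, 14, 14, 14, 14, 14, 14]

Answer: [14, 14, 14, 14, 14, 14, 14, 14]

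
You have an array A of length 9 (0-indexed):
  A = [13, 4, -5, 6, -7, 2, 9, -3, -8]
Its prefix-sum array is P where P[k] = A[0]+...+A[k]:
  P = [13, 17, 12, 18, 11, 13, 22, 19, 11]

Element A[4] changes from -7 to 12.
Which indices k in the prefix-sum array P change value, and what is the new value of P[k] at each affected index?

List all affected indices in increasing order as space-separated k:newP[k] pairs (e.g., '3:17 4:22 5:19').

P[k] = A[0] + ... + A[k]
P[k] includes A[4] iff k >= 4
Affected indices: 4, 5, ..., 8; delta = 19
  P[4]: 11 + 19 = 30
  P[5]: 13 + 19 = 32
  P[6]: 22 + 19 = 41
  P[7]: 19 + 19 = 38
  P[8]: 11 + 19 = 30

Answer: 4:30 5:32 6:41 7:38 8:30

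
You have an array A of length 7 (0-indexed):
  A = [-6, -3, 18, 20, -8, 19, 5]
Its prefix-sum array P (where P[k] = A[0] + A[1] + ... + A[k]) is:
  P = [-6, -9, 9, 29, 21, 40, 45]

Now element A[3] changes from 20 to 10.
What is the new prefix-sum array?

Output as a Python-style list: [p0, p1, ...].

Answer: [-6, -9, 9, 19, 11, 30, 35]

Derivation:
Change: A[3] 20 -> 10, delta = -10
P[k] for k < 3: unchanged (A[3] not included)
P[k] for k >= 3: shift by delta = -10
  P[0] = -6 + 0 = -6
  P[1] = -9 + 0 = -9
  P[2] = 9 + 0 = 9
  P[3] = 29 + -10 = 19
  P[4] = 21 + -10 = 11
  P[5] = 40 + -10 = 30
  P[6] = 45 + -10 = 35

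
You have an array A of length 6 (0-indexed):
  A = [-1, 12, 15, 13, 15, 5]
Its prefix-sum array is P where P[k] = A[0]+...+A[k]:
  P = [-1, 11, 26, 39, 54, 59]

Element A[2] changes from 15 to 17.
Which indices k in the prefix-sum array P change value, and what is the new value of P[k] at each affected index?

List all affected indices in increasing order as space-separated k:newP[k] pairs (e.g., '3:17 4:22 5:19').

Answer: 2:28 3:41 4:56 5:61

Derivation:
P[k] = A[0] + ... + A[k]
P[k] includes A[2] iff k >= 2
Affected indices: 2, 3, ..., 5; delta = 2
  P[2]: 26 + 2 = 28
  P[3]: 39 + 2 = 41
  P[4]: 54 + 2 = 56
  P[5]: 59 + 2 = 61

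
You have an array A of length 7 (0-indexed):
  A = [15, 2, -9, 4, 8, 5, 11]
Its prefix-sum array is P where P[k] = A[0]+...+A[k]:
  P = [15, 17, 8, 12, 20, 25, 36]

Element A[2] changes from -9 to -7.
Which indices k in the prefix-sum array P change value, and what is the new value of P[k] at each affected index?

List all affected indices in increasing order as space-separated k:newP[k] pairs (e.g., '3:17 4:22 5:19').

P[k] = A[0] + ... + A[k]
P[k] includes A[2] iff k >= 2
Affected indices: 2, 3, ..., 6; delta = 2
  P[2]: 8 + 2 = 10
  P[3]: 12 + 2 = 14
  P[4]: 20 + 2 = 22
  P[5]: 25 + 2 = 27
  P[6]: 36 + 2 = 38

Answer: 2:10 3:14 4:22 5:27 6:38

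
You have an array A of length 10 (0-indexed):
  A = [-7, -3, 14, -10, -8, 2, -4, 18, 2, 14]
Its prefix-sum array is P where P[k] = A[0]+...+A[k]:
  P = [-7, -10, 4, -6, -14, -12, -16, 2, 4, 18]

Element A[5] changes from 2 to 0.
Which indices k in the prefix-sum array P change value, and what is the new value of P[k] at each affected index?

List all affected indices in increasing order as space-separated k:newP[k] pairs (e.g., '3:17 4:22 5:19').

Answer: 5:-14 6:-18 7:0 8:2 9:16

Derivation:
P[k] = A[0] + ... + A[k]
P[k] includes A[5] iff k >= 5
Affected indices: 5, 6, ..., 9; delta = -2
  P[5]: -12 + -2 = -14
  P[6]: -16 + -2 = -18
  P[7]: 2 + -2 = 0
  P[8]: 4 + -2 = 2
  P[9]: 18 + -2 = 16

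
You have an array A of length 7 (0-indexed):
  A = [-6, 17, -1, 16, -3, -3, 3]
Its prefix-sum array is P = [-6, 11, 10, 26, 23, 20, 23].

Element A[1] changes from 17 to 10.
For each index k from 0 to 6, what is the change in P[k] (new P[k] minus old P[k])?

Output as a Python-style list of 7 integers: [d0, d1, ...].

Element change: A[1] 17 -> 10, delta = -7
For k < 1: P[k] unchanged, delta_P[k] = 0
For k >= 1: P[k] shifts by exactly -7
Delta array: [0, -7, -7, -7, -7, -7, -7]

Answer: [0, -7, -7, -7, -7, -7, -7]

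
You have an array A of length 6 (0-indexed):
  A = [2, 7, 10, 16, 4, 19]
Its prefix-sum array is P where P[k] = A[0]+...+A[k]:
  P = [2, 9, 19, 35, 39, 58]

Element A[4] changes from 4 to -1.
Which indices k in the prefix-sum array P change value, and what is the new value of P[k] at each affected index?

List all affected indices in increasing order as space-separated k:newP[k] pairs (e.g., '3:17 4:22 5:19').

Answer: 4:34 5:53

Derivation:
P[k] = A[0] + ... + A[k]
P[k] includes A[4] iff k >= 4
Affected indices: 4, 5, ..., 5; delta = -5
  P[4]: 39 + -5 = 34
  P[5]: 58 + -5 = 53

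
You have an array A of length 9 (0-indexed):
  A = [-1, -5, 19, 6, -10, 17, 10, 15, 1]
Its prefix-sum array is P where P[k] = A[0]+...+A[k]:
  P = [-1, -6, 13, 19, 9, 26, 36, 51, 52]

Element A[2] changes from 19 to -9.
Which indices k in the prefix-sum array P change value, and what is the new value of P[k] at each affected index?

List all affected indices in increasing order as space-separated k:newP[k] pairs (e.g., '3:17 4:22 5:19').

P[k] = A[0] + ... + A[k]
P[k] includes A[2] iff k >= 2
Affected indices: 2, 3, ..., 8; delta = -28
  P[2]: 13 + -28 = -15
  P[3]: 19 + -28 = -9
  P[4]: 9 + -28 = -19
  P[5]: 26 + -28 = -2
  P[6]: 36 + -28 = 8
  P[7]: 51 + -28 = 23
  P[8]: 52 + -28 = 24

Answer: 2:-15 3:-9 4:-19 5:-2 6:8 7:23 8:24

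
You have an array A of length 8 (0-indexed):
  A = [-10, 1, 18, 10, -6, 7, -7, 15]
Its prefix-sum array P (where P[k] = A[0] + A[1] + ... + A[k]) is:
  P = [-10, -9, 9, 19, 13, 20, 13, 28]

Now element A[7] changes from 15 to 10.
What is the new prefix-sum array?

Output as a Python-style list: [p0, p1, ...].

Change: A[7] 15 -> 10, delta = -5
P[k] for k < 7: unchanged (A[7] not included)
P[k] for k >= 7: shift by delta = -5
  P[0] = -10 + 0 = -10
  P[1] = -9 + 0 = -9
  P[2] = 9 + 0 = 9
  P[3] = 19 + 0 = 19
  P[4] = 13 + 0 = 13
  P[5] = 20 + 0 = 20
  P[6] = 13 + 0 = 13
  P[7] = 28 + -5 = 23

Answer: [-10, -9, 9, 19, 13, 20, 13, 23]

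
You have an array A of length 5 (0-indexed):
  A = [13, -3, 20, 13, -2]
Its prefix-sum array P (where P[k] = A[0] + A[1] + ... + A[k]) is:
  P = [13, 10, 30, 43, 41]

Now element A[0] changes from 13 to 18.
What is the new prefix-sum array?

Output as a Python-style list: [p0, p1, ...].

Answer: [18, 15, 35, 48, 46]

Derivation:
Change: A[0] 13 -> 18, delta = 5
P[k] for k < 0: unchanged (A[0] not included)
P[k] for k >= 0: shift by delta = 5
  P[0] = 13 + 5 = 18
  P[1] = 10 + 5 = 15
  P[2] = 30 + 5 = 35
  P[3] = 43 + 5 = 48
  P[4] = 41 + 5 = 46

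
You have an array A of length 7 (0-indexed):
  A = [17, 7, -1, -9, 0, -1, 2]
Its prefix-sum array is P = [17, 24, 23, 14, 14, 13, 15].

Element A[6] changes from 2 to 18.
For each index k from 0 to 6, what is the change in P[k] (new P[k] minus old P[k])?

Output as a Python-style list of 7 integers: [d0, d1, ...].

Element change: A[6] 2 -> 18, delta = 16
For k < 6: P[k] unchanged, delta_P[k] = 0
For k >= 6: P[k] shifts by exactly 16
Delta array: [0, 0, 0, 0, 0, 0, 16]

Answer: [0, 0, 0, 0, 0, 0, 16]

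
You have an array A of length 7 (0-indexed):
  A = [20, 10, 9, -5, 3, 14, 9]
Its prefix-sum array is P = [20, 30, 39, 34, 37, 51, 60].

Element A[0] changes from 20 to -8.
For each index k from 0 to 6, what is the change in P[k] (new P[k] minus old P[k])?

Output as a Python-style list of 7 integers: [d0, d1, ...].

Answer: [-28, -28, -28, -28, -28, -28, -28]

Derivation:
Element change: A[0] 20 -> -8, delta = -28
For k < 0: P[k] unchanged, delta_P[k] = 0
For k >= 0: P[k] shifts by exactly -28
Delta array: [-28, -28, -28, -28, -28, -28, -28]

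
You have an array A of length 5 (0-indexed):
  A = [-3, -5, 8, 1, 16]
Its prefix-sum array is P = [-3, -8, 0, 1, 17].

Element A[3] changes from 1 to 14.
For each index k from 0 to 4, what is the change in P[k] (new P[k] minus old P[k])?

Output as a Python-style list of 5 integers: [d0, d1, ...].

Element change: A[3] 1 -> 14, delta = 13
For k < 3: P[k] unchanged, delta_P[k] = 0
For k >= 3: P[k] shifts by exactly 13
Delta array: [0, 0, 0, 13, 13]

Answer: [0, 0, 0, 13, 13]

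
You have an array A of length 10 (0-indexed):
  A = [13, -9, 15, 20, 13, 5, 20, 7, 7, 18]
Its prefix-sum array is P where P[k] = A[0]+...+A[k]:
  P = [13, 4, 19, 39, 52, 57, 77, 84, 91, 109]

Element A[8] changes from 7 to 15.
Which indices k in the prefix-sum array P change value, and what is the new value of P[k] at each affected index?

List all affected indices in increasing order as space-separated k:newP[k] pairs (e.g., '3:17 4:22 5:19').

P[k] = A[0] + ... + A[k]
P[k] includes A[8] iff k >= 8
Affected indices: 8, 9, ..., 9; delta = 8
  P[8]: 91 + 8 = 99
  P[9]: 109 + 8 = 117

Answer: 8:99 9:117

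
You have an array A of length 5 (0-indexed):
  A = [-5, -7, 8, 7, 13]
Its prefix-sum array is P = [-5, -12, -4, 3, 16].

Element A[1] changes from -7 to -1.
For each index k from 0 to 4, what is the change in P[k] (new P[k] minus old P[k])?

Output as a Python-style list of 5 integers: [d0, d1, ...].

Answer: [0, 6, 6, 6, 6]

Derivation:
Element change: A[1] -7 -> -1, delta = 6
For k < 1: P[k] unchanged, delta_P[k] = 0
For k >= 1: P[k] shifts by exactly 6
Delta array: [0, 6, 6, 6, 6]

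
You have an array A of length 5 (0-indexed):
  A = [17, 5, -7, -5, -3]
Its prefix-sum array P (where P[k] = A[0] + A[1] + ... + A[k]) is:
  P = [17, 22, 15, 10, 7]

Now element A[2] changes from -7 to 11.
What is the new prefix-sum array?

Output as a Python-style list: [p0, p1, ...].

Answer: [17, 22, 33, 28, 25]

Derivation:
Change: A[2] -7 -> 11, delta = 18
P[k] for k < 2: unchanged (A[2] not included)
P[k] for k >= 2: shift by delta = 18
  P[0] = 17 + 0 = 17
  P[1] = 22 + 0 = 22
  P[2] = 15 + 18 = 33
  P[3] = 10 + 18 = 28
  P[4] = 7 + 18 = 25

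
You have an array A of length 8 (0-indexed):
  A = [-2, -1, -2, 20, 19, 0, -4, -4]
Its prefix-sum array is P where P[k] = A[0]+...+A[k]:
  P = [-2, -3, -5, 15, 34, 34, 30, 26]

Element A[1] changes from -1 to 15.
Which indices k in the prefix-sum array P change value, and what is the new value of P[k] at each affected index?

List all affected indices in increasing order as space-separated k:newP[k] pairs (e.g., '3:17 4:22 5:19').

P[k] = A[0] + ... + A[k]
P[k] includes A[1] iff k >= 1
Affected indices: 1, 2, ..., 7; delta = 16
  P[1]: -3 + 16 = 13
  P[2]: -5 + 16 = 11
  P[3]: 15 + 16 = 31
  P[4]: 34 + 16 = 50
  P[5]: 34 + 16 = 50
  P[6]: 30 + 16 = 46
  P[7]: 26 + 16 = 42

Answer: 1:13 2:11 3:31 4:50 5:50 6:46 7:42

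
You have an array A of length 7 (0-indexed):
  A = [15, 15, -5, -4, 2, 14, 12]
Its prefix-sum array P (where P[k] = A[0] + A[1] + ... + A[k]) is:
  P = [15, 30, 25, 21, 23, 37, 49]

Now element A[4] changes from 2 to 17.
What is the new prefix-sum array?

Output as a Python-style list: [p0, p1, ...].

Change: A[4] 2 -> 17, delta = 15
P[k] for k < 4: unchanged (A[4] not included)
P[k] for k >= 4: shift by delta = 15
  P[0] = 15 + 0 = 15
  P[1] = 30 + 0 = 30
  P[2] = 25 + 0 = 25
  P[3] = 21 + 0 = 21
  P[4] = 23 + 15 = 38
  P[5] = 37 + 15 = 52
  P[6] = 49 + 15 = 64

Answer: [15, 30, 25, 21, 38, 52, 64]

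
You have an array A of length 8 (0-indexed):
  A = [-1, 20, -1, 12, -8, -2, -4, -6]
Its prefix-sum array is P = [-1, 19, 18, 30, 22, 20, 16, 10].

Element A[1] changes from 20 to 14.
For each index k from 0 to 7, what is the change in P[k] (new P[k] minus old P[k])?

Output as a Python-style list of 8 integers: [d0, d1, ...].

Element change: A[1] 20 -> 14, delta = -6
For k < 1: P[k] unchanged, delta_P[k] = 0
For k >= 1: P[k] shifts by exactly -6
Delta array: [0, -6, -6, -6, -6, -6, -6, -6]

Answer: [0, -6, -6, -6, -6, -6, -6, -6]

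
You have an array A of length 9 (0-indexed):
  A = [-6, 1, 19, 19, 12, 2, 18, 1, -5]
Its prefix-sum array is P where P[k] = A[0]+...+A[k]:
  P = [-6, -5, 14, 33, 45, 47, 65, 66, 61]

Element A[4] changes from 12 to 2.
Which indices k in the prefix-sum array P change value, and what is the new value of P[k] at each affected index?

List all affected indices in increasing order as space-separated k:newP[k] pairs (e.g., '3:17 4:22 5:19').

Answer: 4:35 5:37 6:55 7:56 8:51

Derivation:
P[k] = A[0] + ... + A[k]
P[k] includes A[4] iff k >= 4
Affected indices: 4, 5, ..., 8; delta = -10
  P[4]: 45 + -10 = 35
  P[5]: 47 + -10 = 37
  P[6]: 65 + -10 = 55
  P[7]: 66 + -10 = 56
  P[8]: 61 + -10 = 51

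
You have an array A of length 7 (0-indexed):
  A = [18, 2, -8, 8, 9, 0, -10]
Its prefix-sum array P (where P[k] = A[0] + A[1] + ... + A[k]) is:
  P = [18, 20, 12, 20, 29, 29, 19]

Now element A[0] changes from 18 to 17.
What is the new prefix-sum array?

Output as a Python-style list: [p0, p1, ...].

Answer: [17, 19, 11, 19, 28, 28, 18]

Derivation:
Change: A[0] 18 -> 17, delta = -1
P[k] for k < 0: unchanged (A[0] not included)
P[k] for k >= 0: shift by delta = -1
  P[0] = 18 + -1 = 17
  P[1] = 20 + -1 = 19
  P[2] = 12 + -1 = 11
  P[3] = 20 + -1 = 19
  P[4] = 29 + -1 = 28
  P[5] = 29 + -1 = 28
  P[6] = 19 + -1 = 18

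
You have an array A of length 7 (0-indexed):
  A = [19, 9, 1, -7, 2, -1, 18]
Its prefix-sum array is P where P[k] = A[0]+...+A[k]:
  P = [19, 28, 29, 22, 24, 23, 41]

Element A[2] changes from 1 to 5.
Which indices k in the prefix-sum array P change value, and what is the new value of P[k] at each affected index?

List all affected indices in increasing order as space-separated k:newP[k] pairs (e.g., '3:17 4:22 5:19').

P[k] = A[0] + ... + A[k]
P[k] includes A[2] iff k >= 2
Affected indices: 2, 3, ..., 6; delta = 4
  P[2]: 29 + 4 = 33
  P[3]: 22 + 4 = 26
  P[4]: 24 + 4 = 28
  P[5]: 23 + 4 = 27
  P[6]: 41 + 4 = 45

Answer: 2:33 3:26 4:28 5:27 6:45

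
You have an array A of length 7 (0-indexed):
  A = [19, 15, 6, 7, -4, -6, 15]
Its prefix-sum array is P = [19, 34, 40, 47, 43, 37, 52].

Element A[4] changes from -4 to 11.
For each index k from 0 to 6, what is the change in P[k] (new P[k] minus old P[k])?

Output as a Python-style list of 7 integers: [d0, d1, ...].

Answer: [0, 0, 0, 0, 15, 15, 15]

Derivation:
Element change: A[4] -4 -> 11, delta = 15
For k < 4: P[k] unchanged, delta_P[k] = 0
For k >= 4: P[k] shifts by exactly 15
Delta array: [0, 0, 0, 0, 15, 15, 15]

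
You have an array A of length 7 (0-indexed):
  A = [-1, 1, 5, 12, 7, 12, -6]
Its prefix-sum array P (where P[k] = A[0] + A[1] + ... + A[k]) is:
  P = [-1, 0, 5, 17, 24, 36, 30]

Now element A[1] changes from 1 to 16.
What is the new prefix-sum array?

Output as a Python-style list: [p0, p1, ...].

Answer: [-1, 15, 20, 32, 39, 51, 45]

Derivation:
Change: A[1] 1 -> 16, delta = 15
P[k] for k < 1: unchanged (A[1] not included)
P[k] for k >= 1: shift by delta = 15
  P[0] = -1 + 0 = -1
  P[1] = 0 + 15 = 15
  P[2] = 5 + 15 = 20
  P[3] = 17 + 15 = 32
  P[4] = 24 + 15 = 39
  P[5] = 36 + 15 = 51
  P[6] = 30 + 15 = 45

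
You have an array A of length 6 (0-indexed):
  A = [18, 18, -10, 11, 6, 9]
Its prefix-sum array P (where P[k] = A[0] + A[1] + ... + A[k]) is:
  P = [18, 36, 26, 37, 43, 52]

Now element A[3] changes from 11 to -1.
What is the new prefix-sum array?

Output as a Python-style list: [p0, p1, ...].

Change: A[3] 11 -> -1, delta = -12
P[k] for k < 3: unchanged (A[3] not included)
P[k] for k >= 3: shift by delta = -12
  P[0] = 18 + 0 = 18
  P[1] = 36 + 0 = 36
  P[2] = 26 + 0 = 26
  P[3] = 37 + -12 = 25
  P[4] = 43 + -12 = 31
  P[5] = 52 + -12 = 40

Answer: [18, 36, 26, 25, 31, 40]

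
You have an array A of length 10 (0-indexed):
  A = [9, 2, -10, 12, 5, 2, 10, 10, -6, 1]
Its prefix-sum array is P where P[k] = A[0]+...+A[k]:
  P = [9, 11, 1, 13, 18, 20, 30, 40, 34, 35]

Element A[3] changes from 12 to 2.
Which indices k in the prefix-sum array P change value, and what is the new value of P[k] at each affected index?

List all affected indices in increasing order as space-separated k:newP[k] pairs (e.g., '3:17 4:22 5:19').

Answer: 3:3 4:8 5:10 6:20 7:30 8:24 9:25

Derivation:
P[k] = A[0] + ... + A[k]
P[k] includes A[3] iff k >= 3
Affected indices: 3, 4, ..., 9; delta = -10
  P[3]: 13 + -10 = 3
  P[4]: 18 + -10 = 8
  P[5]: 20 + -10 = 10
  P[6]: 30 + -10 = 20
  P[7]: 40 + -10 = 30
  P[8]: 34 + -10 = 24
  P[9]: 35 + -10 = 25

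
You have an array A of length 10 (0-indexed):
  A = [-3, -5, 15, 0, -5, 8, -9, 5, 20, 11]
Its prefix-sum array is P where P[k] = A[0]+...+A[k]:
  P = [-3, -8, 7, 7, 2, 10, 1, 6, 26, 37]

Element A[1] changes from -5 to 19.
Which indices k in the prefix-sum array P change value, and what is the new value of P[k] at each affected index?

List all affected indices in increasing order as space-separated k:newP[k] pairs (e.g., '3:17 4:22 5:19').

Answer: 1:16 2:31 3:31 4:26 5:34 6:25 7:30 8:50 9:61

Derivation:
P[k] = A[0] + ... + A[k]
P[k] includes A[1] iff k >= 1
Affected indices: 1, 2, ..., 9; delta = 24
  P[1]: -8 + 24 = 16
  P[2]: 7 + 24 = 31
  P[3]: 7 + 24 = 31
  P[4]: 2 + 24 = 26
  P[5]: 10 + 24 = 34
  P[6]: 1 + 24 = 25
  P[7]: 6 + 24 = 30
  P[8]: 26 + 24 = 50
  P[9]: 37 + 24 = 61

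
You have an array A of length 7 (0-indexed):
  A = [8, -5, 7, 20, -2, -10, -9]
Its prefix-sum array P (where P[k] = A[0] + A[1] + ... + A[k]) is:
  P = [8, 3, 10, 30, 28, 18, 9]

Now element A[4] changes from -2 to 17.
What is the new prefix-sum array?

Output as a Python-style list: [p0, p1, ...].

Change: A[4] -2 -> 17, delta = 19
P[k] for k < 4: unchanged (A[4] not included)
P[k] for k >= 4: shift by delta = 19
  P[0] = 8 + 0 = 8
  P[1] = 3 + 0 = 3
  P[2] = 10 + 0 = 10
  P[3] = 30 + 0 = 30
  P[4] = 28 + 19 = 47
  P[5] = 18 + 19 = 37
  P[6] = 9 + 19 = 28

Answer: [8, 3, 10, 30, 47, 37, 28]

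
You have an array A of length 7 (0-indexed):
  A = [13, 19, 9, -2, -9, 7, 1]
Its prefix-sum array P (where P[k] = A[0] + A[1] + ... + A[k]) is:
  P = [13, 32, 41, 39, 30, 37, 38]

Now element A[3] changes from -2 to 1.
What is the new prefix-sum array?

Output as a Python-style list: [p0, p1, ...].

Change: A[3] -2 -> 1, delta = 3
P[k] for k < 3: unchanged (A[3] not included)
P[k] for k >= 3: shift by delta = 3
  P[0] = 13 + 0 = 13
  P[1] = 32 + 0 = 32
  P[2] = 41 + 0 = 41
  P[3] = 39 + 3 = 42
  P[4] = 30 + 3 = 33
  P[5] = 37 + 3 = 40
  P[6] = 38 + 3 = 41

Answer: [13, 32, 41, 42, 33, 40, 41]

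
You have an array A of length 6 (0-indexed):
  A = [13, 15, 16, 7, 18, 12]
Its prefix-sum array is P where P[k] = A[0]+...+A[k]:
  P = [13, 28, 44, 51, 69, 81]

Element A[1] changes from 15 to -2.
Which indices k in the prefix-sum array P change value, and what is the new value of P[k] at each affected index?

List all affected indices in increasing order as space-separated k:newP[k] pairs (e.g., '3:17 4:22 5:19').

P[k] = A[0] + ... + A[k]
P[k] includes A[1] iff k >= 1
Affected indices: 1, 2, ..., 5; delta = -17
  P[1]: 28 + -17 = 11
  P[2]: 44 + -17 = 27
  P[3]: 51 + -17 = 34
  P[4]: 69 + -17 = 52
  P[5]: 81 + -17 = 64

Answer: 1:11 2:27 3:34 4:52 5:64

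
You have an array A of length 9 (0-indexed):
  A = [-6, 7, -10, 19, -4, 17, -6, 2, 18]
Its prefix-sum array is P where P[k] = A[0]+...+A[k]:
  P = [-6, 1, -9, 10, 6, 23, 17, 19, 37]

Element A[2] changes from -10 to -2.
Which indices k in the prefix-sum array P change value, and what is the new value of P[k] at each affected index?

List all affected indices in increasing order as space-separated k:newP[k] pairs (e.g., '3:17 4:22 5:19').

P[k] = A[0] + ... + A[k]
P[k] includes A[2] iff k >= 2
Affected indices: 2, 3, ..., 8; delta = 8
  P[2]: -9 + 8 = -1
  P[3]: 10 + 8 = 18
  P[4]: 6 + 8 = 14
  P[5]: 23 + 8 = 31
  P[6]: 17 + 8 = 25
  P[7]: 19 + 8 = 27
  P[8]: 37 + 8 = 45

Answer: 2:-1 3:18 4:14 5:31 6:25 7:27 8:45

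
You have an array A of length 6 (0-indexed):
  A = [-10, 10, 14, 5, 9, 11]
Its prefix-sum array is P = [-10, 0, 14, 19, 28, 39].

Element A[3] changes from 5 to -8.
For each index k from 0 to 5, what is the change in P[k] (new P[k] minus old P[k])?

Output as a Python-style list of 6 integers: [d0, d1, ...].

Answer: [0, 0, 0, -13, -13, -13]

Derivation:
Element change: A[3] 5 -> -8, delta = -13
For k < 3: P[k] unchanged, delta_P[k] = 0
For k >= 3: P[k] shifts by exactly -13
Delta array: [0, 0, 0, -13, -13, -13]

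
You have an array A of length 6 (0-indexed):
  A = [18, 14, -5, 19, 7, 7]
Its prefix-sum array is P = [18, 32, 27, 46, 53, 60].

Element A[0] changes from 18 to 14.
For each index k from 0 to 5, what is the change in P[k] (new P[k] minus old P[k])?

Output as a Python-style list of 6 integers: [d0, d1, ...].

Element change: A[0] 18 -> 14, delta = -4
For k < 0: P[k] unchanged, delta_P[k] = 0
For k >= 0: P[k] shifts by exactly -4
Delta array: [-4, -4, -4, -4, -4, -4]

Answer: [-4, -4, -4, -4, -4, -4]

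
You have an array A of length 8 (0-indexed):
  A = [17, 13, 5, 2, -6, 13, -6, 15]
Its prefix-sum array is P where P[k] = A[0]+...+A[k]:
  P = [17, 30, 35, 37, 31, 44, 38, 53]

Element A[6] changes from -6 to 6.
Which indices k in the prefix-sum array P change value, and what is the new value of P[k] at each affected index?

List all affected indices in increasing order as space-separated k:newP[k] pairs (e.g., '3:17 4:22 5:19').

Answer: 6:50 7:65

Derivation:
P[k] = A[0] + ... + A[k]
P[k] includes A[6] iff k >= 6
Affected indices: 6, 7, ..., 7; delta = 12
  P[6]: 38 + 12 = 50
  P[7]: 53 + 12 = 65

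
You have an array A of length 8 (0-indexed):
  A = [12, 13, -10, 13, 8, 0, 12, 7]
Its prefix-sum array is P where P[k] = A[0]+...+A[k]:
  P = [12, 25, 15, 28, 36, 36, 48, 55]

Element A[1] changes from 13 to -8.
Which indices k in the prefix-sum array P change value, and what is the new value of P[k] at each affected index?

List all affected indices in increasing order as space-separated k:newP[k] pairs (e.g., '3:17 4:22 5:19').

P[k] = A[0] + ... + A[k]
P[k] includes A[1] iff k >= 1
Affected indices: 1, 2, ..., 7; delta = -21
  P[1]: 25 + -21 = 4
  P[2]: 15 + -21 = -6
  P[3]: 28 + -21 = 7
  P[4]: 36 + -21 = 15
  P[5]: 36 + -21 = 15
  P[6]: 48 + -21 = 27
  P[7]: 55 + -21 = 34

Answer: 1:4 2:-6 3:7 4:15 5:15 6:27 7:34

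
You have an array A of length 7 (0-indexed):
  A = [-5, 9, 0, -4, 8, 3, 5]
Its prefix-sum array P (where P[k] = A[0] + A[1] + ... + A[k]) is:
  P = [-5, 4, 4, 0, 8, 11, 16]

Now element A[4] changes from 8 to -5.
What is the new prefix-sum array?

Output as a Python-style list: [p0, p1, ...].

Answer: [-5, 4, 4, 0, -5, -2, 3]

Derivation:
Change: A[4] 8 -> -5, delta = -13
P[k] for k < 4: unchanged (A[4] not included)
P[k] for k >= 4: shift by delta = -13
  P[0] = -5 + 0 = -5
  P[1] = 4 + 0 = 4
  P[2] = 4 + 0 = 4
  P[3] = 0 + 0 = 0
  P[4] = 8 + -13 = -5
  P[5] = 11 + -13 = -2
  P[6] = 16 + -13 = 3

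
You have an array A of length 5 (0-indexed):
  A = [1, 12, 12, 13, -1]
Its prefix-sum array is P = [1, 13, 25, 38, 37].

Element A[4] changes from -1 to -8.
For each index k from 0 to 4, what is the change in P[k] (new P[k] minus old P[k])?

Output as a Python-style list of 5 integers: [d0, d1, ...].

Element change: A[4] -1 -> -8, delta = -7
For k < 4: P[k] unchanged, delta_P[k] = 0
For k >= 4: P[k] shifts by exactly -7
Delta array: [0, 0, 0, 0, -7]

Answer: [0, 0, 0, 0, -7]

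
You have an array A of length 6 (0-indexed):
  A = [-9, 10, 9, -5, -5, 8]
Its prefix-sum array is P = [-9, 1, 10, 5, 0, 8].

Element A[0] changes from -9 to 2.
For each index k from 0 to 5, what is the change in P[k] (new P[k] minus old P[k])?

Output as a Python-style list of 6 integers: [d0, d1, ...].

Answer: [11, 11, 11, 11, 11, 11]

Derivation:
Element change: A[0] -9 -> 2, delta = 11
For k < 0: P[k] unchanged, delta_P[k] = 0
For k >= 0: P[k] shifts by exactly 11
Delta array: [11, 11, 11, 11, 11, 11]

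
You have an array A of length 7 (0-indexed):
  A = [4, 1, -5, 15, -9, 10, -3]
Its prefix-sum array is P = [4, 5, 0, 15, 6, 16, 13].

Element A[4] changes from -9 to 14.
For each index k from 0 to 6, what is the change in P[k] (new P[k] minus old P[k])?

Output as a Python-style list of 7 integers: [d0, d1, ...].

Answer: [0, 0, 0, 0, 23, 23, 23]

Derivation:
Element change: A[4] -9 -> 14, delta = 23
For k < 4: P[k] unchanged, delta_P[k] = 0
For k >= 4: P[k] shifts by exactly 23
Delta array: [0, 0, 0, 0, 23, 23, 23]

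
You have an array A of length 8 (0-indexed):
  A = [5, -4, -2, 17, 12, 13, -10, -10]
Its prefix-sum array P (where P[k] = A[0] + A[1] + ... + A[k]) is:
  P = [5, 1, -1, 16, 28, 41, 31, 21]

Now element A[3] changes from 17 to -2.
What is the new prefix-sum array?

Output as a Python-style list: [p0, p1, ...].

Answer: [5, 1, -1, -3, 9, 22, 12, 2]

Derivation:
Change: A[3] 17 -> -2, delta = -19
P[k] for k < 3: unchanged (A[3] not included)
P[k] for k >= 3: shift by delta = -19
  P[0] = 5 + 0 = 5
  P[1] = 1 + 0 = 1
  P[2] = -1 + 0 = -1
  P[3] = 16 + -19 = -3
  P[4] = 28 + -19 = 9
  P[5] = 41 + -19 = 22
  P[6] = 31 + -19 = 12
  P[7] = 21 + -19 = 2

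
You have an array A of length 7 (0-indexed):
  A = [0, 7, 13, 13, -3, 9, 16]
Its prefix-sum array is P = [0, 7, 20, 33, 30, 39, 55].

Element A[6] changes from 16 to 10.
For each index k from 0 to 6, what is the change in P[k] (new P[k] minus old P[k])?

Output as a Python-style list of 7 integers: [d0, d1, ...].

Answer: [0, 0, 0, 0, 0, 0, -6]

Derivation:
Element change: A[6] 16 -> 10, delta = -6
For k < 6: P[k] unchanged, delta_P[k] = 0
For k >= 6: P[k] shifts by exactly -6
Delta array: [0, 0, 0, 0, 0, 0, -6]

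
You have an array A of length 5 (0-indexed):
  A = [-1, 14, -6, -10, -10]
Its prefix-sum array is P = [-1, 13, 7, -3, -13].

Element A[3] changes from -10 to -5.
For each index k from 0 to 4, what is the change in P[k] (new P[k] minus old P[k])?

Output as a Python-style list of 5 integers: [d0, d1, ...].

Element change: A[3] -10 -> -5, delta = 5
For k < 3: P[k] unchanged, delta_P[k] = 0
For k >= 3: P[k] shifts by exactly 5
Delta array: [0, 0, 0, 5, 5]

Answer: [0, 0, 0, 5, 5]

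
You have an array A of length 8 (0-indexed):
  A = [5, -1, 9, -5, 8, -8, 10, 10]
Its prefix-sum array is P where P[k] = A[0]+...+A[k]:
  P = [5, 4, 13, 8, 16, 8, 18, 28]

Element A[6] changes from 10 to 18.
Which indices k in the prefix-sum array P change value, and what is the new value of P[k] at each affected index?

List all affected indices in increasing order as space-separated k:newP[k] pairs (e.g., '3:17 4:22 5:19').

Answer: 6:26 7:36

Derivation:
P[k] = A[0] + ... + A[k]
P[k] includes A[6] iff k >= 6
Affected indices: 6, 7, ..., 7; delta = 8
  P[6]: 18 + 8 = 26
  P[7]: 28 + 8 = 36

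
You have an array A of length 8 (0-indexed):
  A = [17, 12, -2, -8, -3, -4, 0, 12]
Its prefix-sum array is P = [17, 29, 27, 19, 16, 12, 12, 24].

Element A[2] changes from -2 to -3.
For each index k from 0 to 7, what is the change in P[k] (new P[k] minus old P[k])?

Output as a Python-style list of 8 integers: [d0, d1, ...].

Answer: [0, 0, -1, -1, -1, -1, -1, -1]

Derivation:
Element change: A[2] -2 -> -3, delta = -1
For k < 2: P[k] unchanged, delta_P[k] = 0
For k >= 2: P[k] shifts by exactly -1
Delta array: [0, 0, -1, -1, -1, -1, -1, -1]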